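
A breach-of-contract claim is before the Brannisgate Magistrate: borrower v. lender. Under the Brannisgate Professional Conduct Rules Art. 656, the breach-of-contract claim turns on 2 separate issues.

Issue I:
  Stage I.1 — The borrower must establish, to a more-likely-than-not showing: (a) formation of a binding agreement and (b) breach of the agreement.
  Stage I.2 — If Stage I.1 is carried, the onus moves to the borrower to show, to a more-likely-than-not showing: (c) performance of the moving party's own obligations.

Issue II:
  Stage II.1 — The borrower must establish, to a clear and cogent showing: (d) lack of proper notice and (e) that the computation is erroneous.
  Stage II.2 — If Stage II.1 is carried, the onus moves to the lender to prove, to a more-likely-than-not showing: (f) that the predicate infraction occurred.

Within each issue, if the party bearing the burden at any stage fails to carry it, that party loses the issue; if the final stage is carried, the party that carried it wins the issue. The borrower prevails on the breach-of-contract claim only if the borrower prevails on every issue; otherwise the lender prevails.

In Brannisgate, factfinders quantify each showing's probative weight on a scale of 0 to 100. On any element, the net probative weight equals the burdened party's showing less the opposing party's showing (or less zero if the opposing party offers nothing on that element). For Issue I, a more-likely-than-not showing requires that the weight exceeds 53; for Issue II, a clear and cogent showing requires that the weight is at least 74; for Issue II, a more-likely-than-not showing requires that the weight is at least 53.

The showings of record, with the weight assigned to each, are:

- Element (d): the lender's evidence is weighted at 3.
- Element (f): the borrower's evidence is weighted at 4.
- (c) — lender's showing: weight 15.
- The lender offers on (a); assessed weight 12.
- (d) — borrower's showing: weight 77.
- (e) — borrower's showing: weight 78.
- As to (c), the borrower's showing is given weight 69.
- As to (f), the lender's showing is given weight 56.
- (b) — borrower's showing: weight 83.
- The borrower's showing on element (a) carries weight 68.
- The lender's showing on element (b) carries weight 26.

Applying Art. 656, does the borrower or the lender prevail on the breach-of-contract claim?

— Issue I —
Stage I.1 (borrower, a more-likely-than-not showing, weight exceeds 53): (a) net 68−12=56 > 53 — meets; (b) net 83−26=57 > 53 — meets.
  Stage I.1 carried; the burden remains with the borrower.
Stage I.2 (borrower, a more-likely-than-not showing, weight exceeds 53): (c) net 69−15=54 > 53 — meets.
  The borrower carries the last stage.
Every stage carried; the borrower prevails on this issue.
— Issue II —
At Stage II.1 the borrower must meet a clear and cogent showing (weight is at least 74): on (d) the weight is 77 less the opposing 3 gives net 74, ≥ 74, so (d) meets the standard; on (e) the weight is 78, which does reach 74, so (e) meets the standard.
  Stage II.1 carried; the burden shifts to the lender.
At Stage II.2 the lender must meet a more-likely-than-not showing (weight is at least 53): on (f) the weight is 56 less the opposing 4 gives net 52, which does not reach 53, so (f) does not meet the standard.
  Stage II.2 not carried; the lender fails its burden.
The borrower prevails on this issue.
Per-issue: Issue I → borrower; Issue II → borrower. The borrower must prevail on every issue; overall, the borrower prevails.

borrower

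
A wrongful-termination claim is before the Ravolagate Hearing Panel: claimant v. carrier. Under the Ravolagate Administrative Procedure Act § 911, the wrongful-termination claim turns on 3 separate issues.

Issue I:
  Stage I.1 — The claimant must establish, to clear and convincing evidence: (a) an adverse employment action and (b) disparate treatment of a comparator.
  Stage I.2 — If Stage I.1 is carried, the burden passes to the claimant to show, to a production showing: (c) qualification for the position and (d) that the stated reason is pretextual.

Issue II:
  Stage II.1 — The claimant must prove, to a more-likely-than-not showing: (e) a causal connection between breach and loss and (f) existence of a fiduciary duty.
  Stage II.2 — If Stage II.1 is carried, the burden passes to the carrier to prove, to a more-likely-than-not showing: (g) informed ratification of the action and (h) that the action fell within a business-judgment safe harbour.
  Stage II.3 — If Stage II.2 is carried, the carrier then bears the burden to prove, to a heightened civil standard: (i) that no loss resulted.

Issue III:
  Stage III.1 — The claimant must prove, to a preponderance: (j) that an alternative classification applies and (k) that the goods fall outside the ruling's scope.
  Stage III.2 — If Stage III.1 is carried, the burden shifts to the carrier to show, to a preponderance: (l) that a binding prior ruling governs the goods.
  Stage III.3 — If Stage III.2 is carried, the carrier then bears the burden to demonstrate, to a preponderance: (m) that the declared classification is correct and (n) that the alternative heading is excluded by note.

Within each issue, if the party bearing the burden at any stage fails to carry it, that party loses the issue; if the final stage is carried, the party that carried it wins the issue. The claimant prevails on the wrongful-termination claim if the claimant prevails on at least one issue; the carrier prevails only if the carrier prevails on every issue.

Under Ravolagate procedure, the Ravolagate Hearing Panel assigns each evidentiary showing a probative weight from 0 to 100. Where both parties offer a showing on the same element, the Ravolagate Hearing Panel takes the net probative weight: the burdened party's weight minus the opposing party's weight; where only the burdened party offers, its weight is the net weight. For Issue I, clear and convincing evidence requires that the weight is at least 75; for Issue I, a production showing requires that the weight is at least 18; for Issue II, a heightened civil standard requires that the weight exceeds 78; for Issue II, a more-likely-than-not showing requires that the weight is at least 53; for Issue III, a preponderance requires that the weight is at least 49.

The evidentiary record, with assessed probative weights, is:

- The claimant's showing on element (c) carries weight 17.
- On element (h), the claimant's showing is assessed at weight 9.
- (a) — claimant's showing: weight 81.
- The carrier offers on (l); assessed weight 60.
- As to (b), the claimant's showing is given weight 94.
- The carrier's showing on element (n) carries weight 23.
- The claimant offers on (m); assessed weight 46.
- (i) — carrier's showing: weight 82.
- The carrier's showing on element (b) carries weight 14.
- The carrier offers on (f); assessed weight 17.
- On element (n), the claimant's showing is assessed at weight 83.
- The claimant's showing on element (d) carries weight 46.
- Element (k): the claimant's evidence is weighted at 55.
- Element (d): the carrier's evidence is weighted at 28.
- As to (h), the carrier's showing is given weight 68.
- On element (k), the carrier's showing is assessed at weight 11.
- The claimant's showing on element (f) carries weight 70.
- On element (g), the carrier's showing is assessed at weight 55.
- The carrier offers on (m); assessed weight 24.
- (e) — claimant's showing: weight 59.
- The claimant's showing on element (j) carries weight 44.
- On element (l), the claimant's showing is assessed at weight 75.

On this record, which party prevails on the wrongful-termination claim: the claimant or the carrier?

— Issue I —
Stage I.1 (claimant, clear and convincing evidence, weight is at least 75): (a) 81 ≥ 75 — meets; (b) net 94−14=80 ≥ 75 — meets.
  All elements met. The claimant retains the burden for Stage I.2.
Stage I.2 (claimant, a production showing, weight is at least 18): (c) 17 < 18 — fails; (d) net 46−28=18 ≥ 18 — meets.
  The claimant does not carry Stage I.2.
The analysis ends at Stage I.2; the carrier prevails on this issue.
— Issue II —
Stage II.1 — burden on claimant; standard: a more-likely-than-not showing (weight is at least 53).
    (e): 59 ≥ 53 [met]
    (f): 70 − 17 = 53 ≥ 53 [met]
  Stage II.1 carried; the burden shifts to the carrier.
Stage II.2 — burden on carrier; standard: a more-likely-than-not showing (weight is at least 53).
    (g): 55 ≥ 53 [met]
    (h): 68 − 9 = 59 ≥ 53 [met]
  Stage II.2 is satisfied; the carrier continues to bear the burden.
Stage II.3 — burden on carrier; standard: a heightened civil standard (weight exceeds 78).
    (i): 82 > 78 [met]
  Stage II.3 carried; the final stage is satisfied.
All stages carried — the carrier prevails on this issue.
— Issue III —
Stage III.1 (claimant, a preponderance, weight is at least 49): (j) 44 < 49 — fails; (k) net 55−11=44 < 49 — fails.
  Stage III.1 not carried; the claimant fails its burden.
The carrier prevails on this issue.
Per-issue: Issue I → carrier; Issue II → carrier; Issue III → carrier. The claimant must prevail on at least one issue; overall, the carrier prevails.

carrier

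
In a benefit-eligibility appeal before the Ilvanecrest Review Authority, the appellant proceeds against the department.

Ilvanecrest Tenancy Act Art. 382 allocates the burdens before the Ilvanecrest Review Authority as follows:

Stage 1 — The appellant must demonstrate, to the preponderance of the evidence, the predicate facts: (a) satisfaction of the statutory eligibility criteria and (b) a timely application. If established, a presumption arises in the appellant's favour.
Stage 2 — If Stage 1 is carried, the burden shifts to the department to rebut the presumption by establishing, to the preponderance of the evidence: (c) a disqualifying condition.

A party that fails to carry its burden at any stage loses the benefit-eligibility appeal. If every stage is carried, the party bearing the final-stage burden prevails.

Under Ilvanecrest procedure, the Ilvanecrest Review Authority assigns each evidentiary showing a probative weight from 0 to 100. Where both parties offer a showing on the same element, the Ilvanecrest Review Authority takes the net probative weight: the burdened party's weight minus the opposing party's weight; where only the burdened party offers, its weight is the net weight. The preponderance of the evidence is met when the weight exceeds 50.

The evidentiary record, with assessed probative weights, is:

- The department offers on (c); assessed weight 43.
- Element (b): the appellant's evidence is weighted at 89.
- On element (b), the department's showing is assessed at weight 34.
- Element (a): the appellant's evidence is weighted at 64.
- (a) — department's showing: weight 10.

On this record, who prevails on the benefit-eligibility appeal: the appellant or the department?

Stage 1 (appellant, the preponderance of the evidence, weight exceeds 50): (a) net 64−10=54 > 50 — meets; (b) net 89−34=55 > 50 — meets.
  Stage 1 carried; the burden shifts to the department.
Stage 2 (department, the preponderance of the evidence, weight exceeds 50): (c) 43 ≤ 50 — fails.
  The department does not carry Stage 2.
The analysis ends at Stage 2; the appellant prevails.

appellant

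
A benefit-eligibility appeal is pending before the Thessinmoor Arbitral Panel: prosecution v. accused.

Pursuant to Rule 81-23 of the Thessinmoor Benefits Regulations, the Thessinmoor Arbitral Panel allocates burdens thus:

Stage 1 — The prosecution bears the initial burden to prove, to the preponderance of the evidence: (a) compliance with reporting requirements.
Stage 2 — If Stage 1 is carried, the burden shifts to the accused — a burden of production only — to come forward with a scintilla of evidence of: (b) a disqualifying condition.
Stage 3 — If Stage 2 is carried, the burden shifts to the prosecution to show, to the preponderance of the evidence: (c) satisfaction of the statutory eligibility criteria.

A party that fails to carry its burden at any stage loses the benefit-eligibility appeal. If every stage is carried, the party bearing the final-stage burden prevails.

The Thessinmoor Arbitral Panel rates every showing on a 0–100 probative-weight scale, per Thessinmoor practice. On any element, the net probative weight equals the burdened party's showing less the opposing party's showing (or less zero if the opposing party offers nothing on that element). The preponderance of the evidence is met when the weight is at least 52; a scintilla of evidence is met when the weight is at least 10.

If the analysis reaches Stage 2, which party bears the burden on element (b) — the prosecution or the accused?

accused

Stage 2's rule assigns the burden to the accused (to a scintilla of evidence).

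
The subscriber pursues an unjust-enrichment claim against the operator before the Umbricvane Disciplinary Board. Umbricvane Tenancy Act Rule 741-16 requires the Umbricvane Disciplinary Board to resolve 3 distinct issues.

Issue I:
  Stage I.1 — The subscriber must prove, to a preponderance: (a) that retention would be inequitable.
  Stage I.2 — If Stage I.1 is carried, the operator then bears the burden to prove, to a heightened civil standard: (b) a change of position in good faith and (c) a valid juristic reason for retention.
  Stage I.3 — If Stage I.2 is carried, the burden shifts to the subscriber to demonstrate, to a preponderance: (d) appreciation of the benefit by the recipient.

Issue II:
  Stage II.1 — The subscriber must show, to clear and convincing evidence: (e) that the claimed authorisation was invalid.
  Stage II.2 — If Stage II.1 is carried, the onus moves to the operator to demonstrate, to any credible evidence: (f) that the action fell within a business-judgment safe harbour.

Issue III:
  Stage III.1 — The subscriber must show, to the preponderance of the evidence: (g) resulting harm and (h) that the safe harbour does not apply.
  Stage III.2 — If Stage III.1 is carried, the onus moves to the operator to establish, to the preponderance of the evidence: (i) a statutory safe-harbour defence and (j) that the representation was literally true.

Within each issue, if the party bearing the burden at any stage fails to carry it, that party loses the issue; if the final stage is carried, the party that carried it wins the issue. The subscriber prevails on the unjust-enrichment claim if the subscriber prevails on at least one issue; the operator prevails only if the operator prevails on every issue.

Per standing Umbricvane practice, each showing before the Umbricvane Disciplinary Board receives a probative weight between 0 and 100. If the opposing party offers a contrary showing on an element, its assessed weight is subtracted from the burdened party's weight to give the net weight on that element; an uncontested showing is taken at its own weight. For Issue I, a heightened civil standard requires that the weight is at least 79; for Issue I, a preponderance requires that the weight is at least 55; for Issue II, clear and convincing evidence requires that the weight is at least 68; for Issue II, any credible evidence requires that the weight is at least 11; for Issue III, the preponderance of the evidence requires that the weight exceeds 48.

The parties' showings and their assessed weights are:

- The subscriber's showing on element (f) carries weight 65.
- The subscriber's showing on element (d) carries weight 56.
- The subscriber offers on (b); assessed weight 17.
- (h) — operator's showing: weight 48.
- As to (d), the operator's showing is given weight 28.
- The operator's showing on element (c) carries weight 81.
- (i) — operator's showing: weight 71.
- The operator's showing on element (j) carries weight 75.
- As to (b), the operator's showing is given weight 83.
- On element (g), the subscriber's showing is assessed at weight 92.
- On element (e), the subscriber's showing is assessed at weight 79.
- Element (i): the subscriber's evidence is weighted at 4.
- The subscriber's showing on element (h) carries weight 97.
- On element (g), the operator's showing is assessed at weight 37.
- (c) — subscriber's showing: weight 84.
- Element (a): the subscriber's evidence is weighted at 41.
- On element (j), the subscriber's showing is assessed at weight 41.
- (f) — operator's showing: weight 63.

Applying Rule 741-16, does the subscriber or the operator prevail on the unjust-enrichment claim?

— Issue I —
Stage I.1 (subscriber, a preponderance, weight is at least 55): (a) 41 < 55 — fails.
  The subscriber does not carry Stage I.1.
The analysis ends at Stage I.1; the operator prevails on this issue.
— Issue II —
At Stage II.1 the subscriber must meet clear and convincing evidence (weight is at least 68): on (e) the weight is 79, ≥ 68, so (e) meets the standard.
  Stage II.1 is satisfied; the onus moves to the operator.
At Stage II.2 the operator must meet any credible evidence (weight is at least 11): on (f) the weight is 63 less the opposing 65 gives net -2, < 11, so (f) does not meet the standard.
  Not every element is met, so the operator fails to carry Stage II.2.
The analysis ends at Stage II.2; the subscriber prevails on this issue.
— Issue III —
At Stage III.1 the subscriber must meet the preponderance of the evidence (weight exceeds 48): on (g) the weight is 92 less the opposing 37 gives net 55, > 48, so (g) meets the standard; on (h) the weight is 97 less the opposing 48 gives net 49, > 48, so (h) meets the standard.
  Stage III.1 is satisfied; the onus moves to the operator.
At Stage III.2 the operator must meet the preponderance of the evidence (weight exceeds 48): on (i) the weight is 71 less the opposing 4 gives net 67, which does exceed 48, so (i) meets the standard; on (j) the weight is 75 less the opposing 41 gives net 34, which does not exceed 48, so (j) does not meet the standard.
  Stage III.2 not carried; the operator fails its burden.
So the subscriber prevails on this issue.
Per-issue: Issue I → operator; Issue II → subscriber; Issue III → subscriber. The subscriber must prevail on at least one issue; overall, the subscriber prevails.

subscriber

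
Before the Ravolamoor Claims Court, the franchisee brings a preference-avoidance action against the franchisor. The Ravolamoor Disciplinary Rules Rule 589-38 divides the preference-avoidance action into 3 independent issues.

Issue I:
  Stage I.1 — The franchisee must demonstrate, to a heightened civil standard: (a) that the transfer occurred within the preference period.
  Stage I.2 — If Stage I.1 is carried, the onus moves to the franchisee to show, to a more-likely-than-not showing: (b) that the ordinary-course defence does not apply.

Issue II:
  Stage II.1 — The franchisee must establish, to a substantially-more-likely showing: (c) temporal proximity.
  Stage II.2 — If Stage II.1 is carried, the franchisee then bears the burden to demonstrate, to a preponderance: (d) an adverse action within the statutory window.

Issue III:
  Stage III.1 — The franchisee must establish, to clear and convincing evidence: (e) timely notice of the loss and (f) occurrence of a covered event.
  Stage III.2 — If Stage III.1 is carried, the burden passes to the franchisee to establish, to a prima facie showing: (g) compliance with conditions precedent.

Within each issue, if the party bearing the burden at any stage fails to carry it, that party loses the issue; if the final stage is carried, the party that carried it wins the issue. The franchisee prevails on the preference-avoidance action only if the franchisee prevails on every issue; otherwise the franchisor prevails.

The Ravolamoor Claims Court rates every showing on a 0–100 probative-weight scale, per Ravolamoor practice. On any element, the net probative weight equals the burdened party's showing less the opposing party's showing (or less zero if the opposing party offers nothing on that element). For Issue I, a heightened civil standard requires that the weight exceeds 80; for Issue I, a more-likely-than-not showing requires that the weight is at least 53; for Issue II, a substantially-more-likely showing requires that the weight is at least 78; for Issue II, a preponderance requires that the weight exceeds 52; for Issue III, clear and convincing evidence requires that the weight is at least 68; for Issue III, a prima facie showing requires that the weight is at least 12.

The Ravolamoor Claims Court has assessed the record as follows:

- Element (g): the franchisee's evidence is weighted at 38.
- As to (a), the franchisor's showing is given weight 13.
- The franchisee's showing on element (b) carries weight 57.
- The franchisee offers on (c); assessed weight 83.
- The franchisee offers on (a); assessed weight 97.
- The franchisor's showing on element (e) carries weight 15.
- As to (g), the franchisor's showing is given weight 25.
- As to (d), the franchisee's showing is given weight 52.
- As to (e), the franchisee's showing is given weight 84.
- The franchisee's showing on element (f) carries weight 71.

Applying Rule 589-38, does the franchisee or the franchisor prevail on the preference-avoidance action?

— Issue I —
Stage I.1 (franchisee, a heightened civil standard, weight exceeds 80): (a) net 97−13=84 > 80 — meets.
  Stage I.1 carried; the burden remains with the franchisee.
Stage I.2 (franchisee, a more-likely-than-not showing, weight is at least 53): (b) 57 ≥ 53 — meets.
  Stage I.2 carried; the final stage is satisfied.
Every stage carried; the franchisee prevails on this issue.
— Issue II —
Stage II.1 — burden on franchisee; standard: a substantially-more-likely showing (weight is at least 78).
    (c): 83 ≥ 78 [met]
  All elements met. The franchisee retains the burden for Stage II.2.
Stage II.2 — burden on franchisee; standard: a preponderance (weight exceeds 52).
    (d): 52 ≤ 52 [not met]
  The franchisee does not carry Stage II.2.
The franchisor prevails on this issue.
— Issue III —
At Stage III.1 the franchisee must meet clear and convincing evidence (weight is at least 68): on (e) the weight is 84 less the opposing 15 gives net 69, which does reach 68, so (e) meets the standard; on (f) the weight is 71, ≥ 68, so (f) meets the standard.
  Stage III.1 carried; the burden remains with the franchisee.
At Stage III.2 the franchisee must meet a prima facie showing (weight is at least 12): on (g) the weight is 38 less the opposing 25 gives net 13, ≥ 12, so (g) meets the standard.
  Stage III.2 carried; the final stage is satisfied.
All stages carried — the franchisee prevails on this issue.
Per-issue: Issue I → franchisee; Issue II → franchisor; Issue III → franchisee. The franchisee must prevail on every issue; overall, the franchisor prevails.

franchisor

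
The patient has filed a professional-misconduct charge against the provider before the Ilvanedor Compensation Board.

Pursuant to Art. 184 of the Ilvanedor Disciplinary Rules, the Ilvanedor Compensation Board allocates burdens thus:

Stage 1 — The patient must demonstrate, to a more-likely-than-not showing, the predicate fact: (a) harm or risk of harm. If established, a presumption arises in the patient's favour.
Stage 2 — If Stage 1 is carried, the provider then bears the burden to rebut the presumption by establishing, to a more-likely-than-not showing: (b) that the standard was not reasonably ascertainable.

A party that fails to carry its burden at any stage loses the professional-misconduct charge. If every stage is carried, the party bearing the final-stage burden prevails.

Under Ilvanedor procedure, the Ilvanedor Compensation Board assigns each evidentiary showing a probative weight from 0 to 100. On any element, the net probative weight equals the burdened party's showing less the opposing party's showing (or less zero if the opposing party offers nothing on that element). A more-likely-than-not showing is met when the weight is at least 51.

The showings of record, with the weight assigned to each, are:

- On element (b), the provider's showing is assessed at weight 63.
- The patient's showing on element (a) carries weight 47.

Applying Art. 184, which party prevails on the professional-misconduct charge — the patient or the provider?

Stage 1 — burden on patient; standard: a more-likely-than-not showing (weight is at least 51).
    (a): 47 < 51 [not met]
  Not every element is met, so the patient fails to carry Stage 1.
The analysis ends at Stage 1; the provider prevails.

provider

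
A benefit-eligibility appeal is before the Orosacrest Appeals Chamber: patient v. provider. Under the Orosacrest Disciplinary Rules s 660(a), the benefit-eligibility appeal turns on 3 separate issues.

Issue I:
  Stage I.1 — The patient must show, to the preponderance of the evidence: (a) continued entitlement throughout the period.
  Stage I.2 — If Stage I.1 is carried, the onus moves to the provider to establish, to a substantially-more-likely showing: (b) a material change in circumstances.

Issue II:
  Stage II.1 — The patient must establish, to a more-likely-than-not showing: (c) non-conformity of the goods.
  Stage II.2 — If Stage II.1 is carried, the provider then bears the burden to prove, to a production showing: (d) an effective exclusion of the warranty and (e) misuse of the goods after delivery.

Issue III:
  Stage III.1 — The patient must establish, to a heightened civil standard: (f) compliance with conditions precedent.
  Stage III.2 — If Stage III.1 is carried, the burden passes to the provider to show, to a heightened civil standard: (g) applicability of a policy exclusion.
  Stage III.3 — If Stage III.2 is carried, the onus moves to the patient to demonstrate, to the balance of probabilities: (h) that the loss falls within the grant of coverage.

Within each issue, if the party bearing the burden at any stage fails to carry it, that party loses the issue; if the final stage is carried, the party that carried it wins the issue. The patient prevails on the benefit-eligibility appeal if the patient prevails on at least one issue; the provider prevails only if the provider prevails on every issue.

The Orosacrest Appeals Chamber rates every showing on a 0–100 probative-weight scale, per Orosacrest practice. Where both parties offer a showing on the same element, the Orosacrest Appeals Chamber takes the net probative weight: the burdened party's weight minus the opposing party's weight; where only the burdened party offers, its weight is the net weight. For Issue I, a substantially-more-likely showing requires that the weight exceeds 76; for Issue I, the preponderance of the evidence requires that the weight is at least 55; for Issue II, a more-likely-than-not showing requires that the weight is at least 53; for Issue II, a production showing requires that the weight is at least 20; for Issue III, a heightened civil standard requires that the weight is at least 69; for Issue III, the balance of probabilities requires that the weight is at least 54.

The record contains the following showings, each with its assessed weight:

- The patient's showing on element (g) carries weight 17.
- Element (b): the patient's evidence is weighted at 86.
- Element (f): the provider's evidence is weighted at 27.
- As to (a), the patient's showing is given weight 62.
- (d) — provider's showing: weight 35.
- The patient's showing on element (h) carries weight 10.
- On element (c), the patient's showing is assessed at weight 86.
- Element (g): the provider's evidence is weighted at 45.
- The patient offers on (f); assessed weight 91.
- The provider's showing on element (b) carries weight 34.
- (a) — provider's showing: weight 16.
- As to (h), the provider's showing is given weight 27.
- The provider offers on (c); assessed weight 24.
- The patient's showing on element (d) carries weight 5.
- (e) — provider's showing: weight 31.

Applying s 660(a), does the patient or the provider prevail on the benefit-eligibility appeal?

provider

— Issue I —
Stage I.1 (patient, the preponderance of the evidence, weight is at least 55): (a) net 62−16=46 < 55 — fails.
  The patient does not carry Stage I.1.
The analysis ends at Stage I.1; the provider prevails on this issue.
— Issue II —
At Stage II.1 the patient must meet a more-likely-than-not showing (weight is at least 53): on (c) the weight is 86 less the opposing 24 gives net 62, which does reach 53, so (c) meets the standard.
  Stage II.1 is satisfied; the onus moves to the provider.
At Stage II.2 the provider must meet a production showing (weight is at least 20): on (d) the weight is 35 less the opposing 5 gives net 30, which does reach 20, so (d) meets the standard; on (e) the weight is 31, which does reach 20, so (e) meets the standard.
  The provider carries the last stage.
With every stage satisfied, the provider prevails on this issue.
— Issue III —
Stage III.1 — burden on patient; standard: a heightened civil standard (weight is at least 69).
    (f): 91 − 27 = 64 < 69 [not met]
  Stage III.1 not carried; the patient fails its burden.
The provider prevails on this issue.
Per-issue: Issue I → provider; Issue II → provider; Issue III → provider. The patient must prevail on at least one issue; overall, the provider prevails.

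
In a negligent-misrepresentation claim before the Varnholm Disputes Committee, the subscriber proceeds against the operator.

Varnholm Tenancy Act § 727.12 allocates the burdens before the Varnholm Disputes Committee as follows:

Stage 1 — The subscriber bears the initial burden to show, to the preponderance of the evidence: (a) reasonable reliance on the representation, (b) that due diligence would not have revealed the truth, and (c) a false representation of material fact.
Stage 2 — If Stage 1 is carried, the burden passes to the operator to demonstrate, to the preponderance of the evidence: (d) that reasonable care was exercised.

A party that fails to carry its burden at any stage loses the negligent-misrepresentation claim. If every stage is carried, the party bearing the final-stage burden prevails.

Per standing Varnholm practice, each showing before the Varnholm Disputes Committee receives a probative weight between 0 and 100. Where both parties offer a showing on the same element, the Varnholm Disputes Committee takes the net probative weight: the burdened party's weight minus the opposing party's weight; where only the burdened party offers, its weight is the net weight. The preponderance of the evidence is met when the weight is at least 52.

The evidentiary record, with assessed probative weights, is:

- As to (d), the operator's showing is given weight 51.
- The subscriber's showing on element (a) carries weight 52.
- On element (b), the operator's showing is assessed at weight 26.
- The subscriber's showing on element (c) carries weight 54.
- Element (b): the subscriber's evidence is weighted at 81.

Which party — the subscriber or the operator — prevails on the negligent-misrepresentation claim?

subscriber

At Stage 1 the subscriber must meet the preponderance of the evidence (weight is at least 52): on (a) the weight is 52, which does reach 52, so (a) meets the standard; on (b) the weight is 81 less the opposing 26 gives net 55, ≥ 52, so (b) meets the standard; on (c) the weight is 54, ≥ 52, so (c) meets the standard.
  The subscriber carries Stage 1; the operator now bears the burden.
At Stage 2 the operator must meet the preponderance of the evidence (weight is at least 52): on (d) the weight is 51, < 52, so (d) does not meet the standard.
  Stage 2 not carried; the operator fails its burden.
The subscriber prevails.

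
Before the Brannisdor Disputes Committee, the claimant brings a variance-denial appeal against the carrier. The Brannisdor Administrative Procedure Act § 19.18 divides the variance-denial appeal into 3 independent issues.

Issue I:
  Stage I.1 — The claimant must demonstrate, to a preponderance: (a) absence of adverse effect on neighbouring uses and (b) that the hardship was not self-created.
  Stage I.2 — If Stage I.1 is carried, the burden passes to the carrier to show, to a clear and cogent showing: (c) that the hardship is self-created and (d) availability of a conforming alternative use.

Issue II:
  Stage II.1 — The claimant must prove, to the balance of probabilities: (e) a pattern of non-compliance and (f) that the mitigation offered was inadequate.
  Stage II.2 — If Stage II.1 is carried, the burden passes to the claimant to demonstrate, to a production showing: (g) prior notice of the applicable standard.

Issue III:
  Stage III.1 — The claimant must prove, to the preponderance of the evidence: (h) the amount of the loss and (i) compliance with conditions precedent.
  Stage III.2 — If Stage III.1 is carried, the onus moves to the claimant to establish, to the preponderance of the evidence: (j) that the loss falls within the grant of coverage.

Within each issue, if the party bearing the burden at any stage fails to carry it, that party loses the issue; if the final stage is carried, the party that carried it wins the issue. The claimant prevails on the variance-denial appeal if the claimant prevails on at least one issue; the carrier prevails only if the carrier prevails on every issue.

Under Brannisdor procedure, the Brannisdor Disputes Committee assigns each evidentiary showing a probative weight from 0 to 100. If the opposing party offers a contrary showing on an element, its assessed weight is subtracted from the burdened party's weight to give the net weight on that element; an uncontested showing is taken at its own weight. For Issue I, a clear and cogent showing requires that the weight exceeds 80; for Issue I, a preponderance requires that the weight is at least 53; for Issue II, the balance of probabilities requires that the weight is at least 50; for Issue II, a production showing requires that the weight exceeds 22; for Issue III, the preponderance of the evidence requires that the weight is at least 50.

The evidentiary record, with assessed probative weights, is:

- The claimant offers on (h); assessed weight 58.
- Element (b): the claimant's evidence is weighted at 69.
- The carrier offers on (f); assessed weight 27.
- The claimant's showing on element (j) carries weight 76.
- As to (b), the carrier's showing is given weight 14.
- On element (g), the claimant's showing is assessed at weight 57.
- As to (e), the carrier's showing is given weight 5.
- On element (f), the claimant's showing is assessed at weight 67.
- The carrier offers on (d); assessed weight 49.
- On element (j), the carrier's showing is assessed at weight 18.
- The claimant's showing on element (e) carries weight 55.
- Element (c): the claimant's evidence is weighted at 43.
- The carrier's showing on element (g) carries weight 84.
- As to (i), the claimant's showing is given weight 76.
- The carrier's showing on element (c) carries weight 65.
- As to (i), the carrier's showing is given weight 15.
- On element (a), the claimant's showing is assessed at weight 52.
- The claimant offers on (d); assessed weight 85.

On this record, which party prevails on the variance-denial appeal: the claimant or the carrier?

— Issue I —
Stage I.1 (claimant, a preponderance, weight is at least 53): (a) 52 < 53 — fails; (b) net 69−14=55 ≥ 53 — meets.
  The claimant does not carry Stage I.1.
So the carrier prevails on this issue.
— Issue II —
Stage II.1 (claimant, the balance of probabilities, weight is at least 50): (e) net 55−5=50 ≥ 50 — meets; (f) net 67−27=40 < 50 — fails.
  The claimant does not carry Stage II.1.
So the carrier prevails on this issue.
— Issue III —
Stage III.1 — burden on claimant; standard: the preponderance of the evidence (weight is at least 50).
    (h): 58 ≥ 50 [met]
    (i): 76 − 15 = 61 ≥ 50 [met]
  All elements met. The claimant retains the burden for Stage III.2.
Stage III.2 — burden on claimant; standard: the preponderance of the evidence (weight is at least 50).
    (j): 76 − 18 = 58 ≥ 50 [met]
  All elements met at the final stage.
With every stage satisfied, the claimant prevails on this issue.
Per-issue: Issue I → carrier; Issue II → carrier; Issue III → claimant. The claimant must prevail on at least one issue; overall, the claimant prevails.

claimant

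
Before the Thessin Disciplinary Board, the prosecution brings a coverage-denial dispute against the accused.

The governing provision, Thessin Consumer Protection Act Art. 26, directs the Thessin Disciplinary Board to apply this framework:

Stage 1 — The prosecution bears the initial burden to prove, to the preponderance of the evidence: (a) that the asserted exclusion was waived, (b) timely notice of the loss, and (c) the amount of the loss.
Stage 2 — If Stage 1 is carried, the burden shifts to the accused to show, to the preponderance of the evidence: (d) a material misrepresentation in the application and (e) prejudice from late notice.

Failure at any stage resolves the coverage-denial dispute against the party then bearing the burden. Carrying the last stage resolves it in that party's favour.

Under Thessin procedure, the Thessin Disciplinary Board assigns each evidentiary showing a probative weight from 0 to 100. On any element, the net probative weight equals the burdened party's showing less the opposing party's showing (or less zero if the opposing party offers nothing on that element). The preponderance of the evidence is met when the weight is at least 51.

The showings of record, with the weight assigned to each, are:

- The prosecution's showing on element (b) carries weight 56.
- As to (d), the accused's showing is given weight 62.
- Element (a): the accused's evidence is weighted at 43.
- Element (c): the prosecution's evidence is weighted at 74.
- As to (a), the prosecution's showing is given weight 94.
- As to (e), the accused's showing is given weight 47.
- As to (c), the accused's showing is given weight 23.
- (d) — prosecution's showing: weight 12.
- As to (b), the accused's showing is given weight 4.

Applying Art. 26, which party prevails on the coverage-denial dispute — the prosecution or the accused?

prosecution

Stage 1 (prosecution, the preponderance of the evidence, weight is at least 51): (a) net 94−43=51 ≥ 51 — meets; (b) net 56−4=52 ≥ 51 — meets; (c) net 74−23=51 ≥ 51 — meets.
  Stage 1 is satisfied; the onus moves to the accused.
Stage 2 (accused, the preponderance of the evidence, weight is at least 51): (d) net 62−12=50 < 51 — fails; (e) 47 < 51 — fails.
  Not every element is met, so the accused fails to carry Stage 2.
So the prosecution prevails.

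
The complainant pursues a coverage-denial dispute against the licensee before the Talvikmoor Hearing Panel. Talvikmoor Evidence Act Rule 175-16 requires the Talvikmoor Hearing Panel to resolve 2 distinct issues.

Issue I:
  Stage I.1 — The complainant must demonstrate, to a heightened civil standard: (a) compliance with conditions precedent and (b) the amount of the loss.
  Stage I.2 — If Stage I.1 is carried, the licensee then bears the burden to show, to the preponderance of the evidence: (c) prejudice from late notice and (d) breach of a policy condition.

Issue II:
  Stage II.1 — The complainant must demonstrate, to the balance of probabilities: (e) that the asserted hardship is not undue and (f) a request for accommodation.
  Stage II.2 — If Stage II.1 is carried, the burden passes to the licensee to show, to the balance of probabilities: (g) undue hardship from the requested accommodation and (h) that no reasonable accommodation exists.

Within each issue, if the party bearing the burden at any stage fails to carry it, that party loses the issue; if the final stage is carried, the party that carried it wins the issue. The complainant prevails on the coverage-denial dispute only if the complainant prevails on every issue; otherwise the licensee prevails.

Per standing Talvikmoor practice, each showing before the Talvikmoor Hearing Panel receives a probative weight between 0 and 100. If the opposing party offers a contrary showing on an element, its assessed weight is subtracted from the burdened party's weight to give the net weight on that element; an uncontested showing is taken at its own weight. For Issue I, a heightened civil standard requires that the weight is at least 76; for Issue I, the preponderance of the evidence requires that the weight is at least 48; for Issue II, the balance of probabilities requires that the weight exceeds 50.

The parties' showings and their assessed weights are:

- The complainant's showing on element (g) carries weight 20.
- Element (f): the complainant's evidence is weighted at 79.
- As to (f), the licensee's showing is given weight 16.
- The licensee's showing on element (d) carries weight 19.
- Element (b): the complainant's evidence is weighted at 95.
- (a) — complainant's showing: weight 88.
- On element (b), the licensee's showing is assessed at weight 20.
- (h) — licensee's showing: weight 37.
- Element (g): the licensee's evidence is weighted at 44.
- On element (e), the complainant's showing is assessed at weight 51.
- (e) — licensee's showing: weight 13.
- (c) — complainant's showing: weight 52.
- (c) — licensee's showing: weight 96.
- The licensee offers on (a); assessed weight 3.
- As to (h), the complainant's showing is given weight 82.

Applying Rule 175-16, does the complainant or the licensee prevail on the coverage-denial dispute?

licensee

— Issue I —
Stage I.1 — burden on complainant; standard: a heightened civil standard (weight is at least 76).
    (a): 88 − 3 = 85 ≥ 76 [met]
    (b): 95 − 20 = 75 < 76 [not met]
  The complainant does not carry Stage I.1.
The licensee prevails on this issue.
— Issue II —
Stage II.1 (complainant, the balance of probabilities, weight exceeds 50): (e) net 51−13=38 ≤ 50 — fails; (f) net 79−16=63 > 50 — meets.
  Stage II.1 not carried; the complainant fails its burden.
The licensee prevails on this issue.
Per-issue: Issue I → licensee; Issue II → licensee. The complainant must prevail on every issue; overall, the licensee prevails.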